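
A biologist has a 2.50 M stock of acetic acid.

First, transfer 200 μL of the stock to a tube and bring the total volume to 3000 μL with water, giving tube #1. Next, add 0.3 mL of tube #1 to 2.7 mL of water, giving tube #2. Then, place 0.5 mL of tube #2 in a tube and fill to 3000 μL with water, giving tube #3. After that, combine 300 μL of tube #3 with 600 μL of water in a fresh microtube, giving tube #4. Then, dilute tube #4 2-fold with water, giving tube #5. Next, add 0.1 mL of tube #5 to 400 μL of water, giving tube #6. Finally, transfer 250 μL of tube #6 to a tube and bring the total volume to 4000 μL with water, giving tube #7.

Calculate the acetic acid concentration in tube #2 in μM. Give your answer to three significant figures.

1.67 × 10^4 μM

Step 1: 200 μL brought to 3000 μL → factor 3000/200 = 15
Step 2: 0.3 mL + 2.7 mL = 3 mL total → factor 3/0.3 = 10
Dilution factor through tube #2 = 15 × 10 = 150
[tube #2] = 2.50 M / 150 = 0.01667 M = 1.67 × 10^4 μM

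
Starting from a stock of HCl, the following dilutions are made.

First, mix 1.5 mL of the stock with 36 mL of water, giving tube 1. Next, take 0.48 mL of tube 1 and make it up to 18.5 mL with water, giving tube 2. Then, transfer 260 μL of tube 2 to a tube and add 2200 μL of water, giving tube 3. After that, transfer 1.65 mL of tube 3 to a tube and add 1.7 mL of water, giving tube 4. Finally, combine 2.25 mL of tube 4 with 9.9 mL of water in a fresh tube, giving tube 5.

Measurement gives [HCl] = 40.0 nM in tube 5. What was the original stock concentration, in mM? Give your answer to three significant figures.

Step 1: 1.5 mL + 36 mL = 37.5 mL total → factor 37.5/1.5 = 25
Step 2: 0.48 mL brought to 18.5 mL → factor 18.5/0.48 = 38.542
Step 3: 260 μL + 2200 μL = 2460 μL total → factor 2460/260 = 9.4615
Step 4: 1.65 mL + 1.7 mL = 3.35 mL total → factor 3.35/1.65 = 2.0303
Step 5: 2.25 mL + 9.9 mL = 12.15 mL total → factor 12.15/2.25 = 5.4
Overall dilution factor = 25 × 38.542 × 9.4615 × 2.0303 × 5.4 = 99951
Stock = 40.0 nM × 99951 = 3.998 × 10^6 nM = 4.00 mM

4.00 mM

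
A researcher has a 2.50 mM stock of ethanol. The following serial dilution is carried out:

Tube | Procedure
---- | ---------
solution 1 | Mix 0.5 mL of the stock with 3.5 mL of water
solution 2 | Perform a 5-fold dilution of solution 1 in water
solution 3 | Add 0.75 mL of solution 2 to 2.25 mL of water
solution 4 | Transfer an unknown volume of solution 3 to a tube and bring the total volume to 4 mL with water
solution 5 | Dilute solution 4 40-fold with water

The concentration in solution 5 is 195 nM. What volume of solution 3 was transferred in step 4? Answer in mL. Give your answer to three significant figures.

Step 1: 0.5 mL + 3.5 mL = 4 mL total → factor 4/0.5 = 8
Step 2: 5-fold → factor 5
Step 3: 0.75 mL + 2.25 mL = 3 mL total → factor 3/0.75 = 4
Step 4: v brought to 4 mL → factor = 4 mL/v
Step 5: 40-fold → factor 40
Product of known-step factors = 6400
Overall factor = 2.50 mM / (195 nM) = 12821
Step-4 factor = 12821 / 6400 = 2.0032
v = 4 mL / 2.0032 = 2.00 mL

2.00 mL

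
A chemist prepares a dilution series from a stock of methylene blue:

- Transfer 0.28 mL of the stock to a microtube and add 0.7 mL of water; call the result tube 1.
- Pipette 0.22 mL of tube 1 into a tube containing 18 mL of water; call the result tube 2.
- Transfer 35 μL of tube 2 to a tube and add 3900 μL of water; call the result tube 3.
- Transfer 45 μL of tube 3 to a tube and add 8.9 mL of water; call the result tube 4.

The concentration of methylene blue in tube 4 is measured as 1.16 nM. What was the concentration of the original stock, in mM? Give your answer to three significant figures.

Step 1: 0.28 mL + 0.7 mL = 0.98 mL total → factor 0.98/0.28 = 3.5
Step 2: 0.22 mL + 18 mL = 18.22 mL total → factor 18.22/0.22 = 82.818
Step 3: 35 μL + 3900 μL = 3935 μL total → factor 3935/35 = 112.43
Step 4: 45 μL + 8.9 mL = 8945 μL total → factor 8945/45 = 198.78
Overall dilution factor = 3.5 × 82.818 × 112.43 × 198.78 = 6.478 × 10^6
Stock = 1.16 nM × 6.478 × 10^6 = 7.514 × 10^6 nM = 7.51 mM

7.51 mM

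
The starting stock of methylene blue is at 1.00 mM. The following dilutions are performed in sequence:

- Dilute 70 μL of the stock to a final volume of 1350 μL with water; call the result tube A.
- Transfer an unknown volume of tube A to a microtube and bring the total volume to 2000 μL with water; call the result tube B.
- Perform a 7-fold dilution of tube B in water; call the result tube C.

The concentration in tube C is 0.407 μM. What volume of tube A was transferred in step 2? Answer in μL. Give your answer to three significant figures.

110 μL

Step 1: 70 μL brought to 1350 μL → factor 1350/70 = 19.286
Step 2: v brought to 2000 μL → factor = 2000 μL/v
Step 3: 7-fold → factor 7
Product of known-step factors = 135
Overall factor = 1.00 mM / (0.407 μM) = 2457
Step-2 factor = 2457 / 135 = 18.2
v = 2000 μL / 18.2 = 110 μL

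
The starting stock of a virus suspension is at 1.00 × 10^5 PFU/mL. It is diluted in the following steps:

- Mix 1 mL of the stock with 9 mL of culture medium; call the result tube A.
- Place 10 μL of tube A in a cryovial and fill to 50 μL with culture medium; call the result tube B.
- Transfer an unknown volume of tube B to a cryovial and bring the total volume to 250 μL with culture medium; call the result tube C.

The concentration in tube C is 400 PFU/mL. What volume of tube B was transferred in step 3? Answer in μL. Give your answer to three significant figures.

Step 1: 1 mL + 9 mL = 10 mL total → factor 10/1 = 10
Step 2: 10 μL brought to 50 μL → factor 50/10 = 5
Step 3: v brought to 250 μL → factor = 250 μL/v
Product of known-step factors = 50
Overall factor = 1.00 × 10^5 PFU/mL / (400 PFU/mL) = 250
Step-3 factor = 250 / 50 = 5
v = 250 μL / 5 = 50.0 μL

50.0 μL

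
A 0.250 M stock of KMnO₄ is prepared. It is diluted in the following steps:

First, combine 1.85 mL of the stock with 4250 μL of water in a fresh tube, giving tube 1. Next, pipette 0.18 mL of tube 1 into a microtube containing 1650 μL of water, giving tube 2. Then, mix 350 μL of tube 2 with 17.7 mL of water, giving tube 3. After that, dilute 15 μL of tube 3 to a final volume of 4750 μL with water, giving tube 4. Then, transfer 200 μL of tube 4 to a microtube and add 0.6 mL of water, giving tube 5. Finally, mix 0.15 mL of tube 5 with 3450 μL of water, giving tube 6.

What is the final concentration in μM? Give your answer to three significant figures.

0.00476 μM

Step 1: 1.85 mL + 4250 μL = 6.1 mL total → factor 6.1/1.85 = 3.2973
Step 2: 0.18 mL + 1650 μL = 1.83 mL total → factor 1.83/0.18 = 10.167
Step 3: 350 μL + 17.7 mL = 18050 μL total → factor 18050/350 = 51.571
Step 4: 15 μL brought to 4750 μL → factor 4750/15 = 316.67
Step 5: 200 μL + 0.6 mL = 800 μL total → factor 800/200 = 4
Step 6: 0.15 mL + 3450 μL = 3.6 mL total → factor 3.6/0.15 = 24
Overall dilution factor = 3.2973 × 10.167 × 51.571 × 316.67 × 4 × 24 = 5.2556 × 10^7
Final = 0.250 M / 5.2556 × 10^7 = 4.757 × 10^-9 M = 0.00476 μM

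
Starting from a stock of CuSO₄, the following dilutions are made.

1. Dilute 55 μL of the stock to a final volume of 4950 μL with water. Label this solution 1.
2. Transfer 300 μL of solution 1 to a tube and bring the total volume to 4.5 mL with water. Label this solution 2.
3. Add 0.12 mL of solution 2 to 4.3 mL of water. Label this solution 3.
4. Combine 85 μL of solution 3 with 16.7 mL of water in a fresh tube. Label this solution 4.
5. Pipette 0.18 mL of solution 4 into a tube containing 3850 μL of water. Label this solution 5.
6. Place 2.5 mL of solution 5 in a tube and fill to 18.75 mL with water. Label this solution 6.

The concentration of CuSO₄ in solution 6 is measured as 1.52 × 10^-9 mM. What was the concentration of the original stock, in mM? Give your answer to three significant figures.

Step 1: 55 μL brought to 4950 μL → factor 4950/55 = 90
Step 2: 300 μL brought to 4.5 mL → factor 4500/300 = 15
Step 3: 0.12 mL + 4.3 mL = 4.42 mL total → factor 4.42/0.12 = 36.833
Step 4: 85 μL + 16.7 mL = 16785 μL total → factor 16785/85 = 197.47
Step 5: 0.18 mL + 3850 μL = 4.03 mL total → factor 4.03/0.18 = 22.389
Step 6: 2.5 mL brought to 18.75 mL → factor 18.75/2.5 = 7.5
Overall dilution factor = 90 × 15 × 36.833 × 197.47 × 22.389 × 7.5 = 1.6488 × 10^9
Stock = 1.52 × 10^-9 mM × 1.6488 × 10^9 = 2.51 mM

2.51 mM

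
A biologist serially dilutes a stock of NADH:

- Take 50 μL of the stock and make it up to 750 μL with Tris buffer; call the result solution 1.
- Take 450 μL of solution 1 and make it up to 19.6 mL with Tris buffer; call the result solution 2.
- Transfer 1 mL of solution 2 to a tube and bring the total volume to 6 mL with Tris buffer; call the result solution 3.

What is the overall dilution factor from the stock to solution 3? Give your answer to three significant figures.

3.92 × 10^3

Step 1: 50 μL brought to 750 μL → factor 750/50 = 15
Step 2: 450 μL brought to 19.6 mL → factor 19600/450 = 43.556
Step 3: 1 mL brought to 6 mL → factor 6/1 = 6
Overall dilution factor = 15 × 43.556 × 6 = 3920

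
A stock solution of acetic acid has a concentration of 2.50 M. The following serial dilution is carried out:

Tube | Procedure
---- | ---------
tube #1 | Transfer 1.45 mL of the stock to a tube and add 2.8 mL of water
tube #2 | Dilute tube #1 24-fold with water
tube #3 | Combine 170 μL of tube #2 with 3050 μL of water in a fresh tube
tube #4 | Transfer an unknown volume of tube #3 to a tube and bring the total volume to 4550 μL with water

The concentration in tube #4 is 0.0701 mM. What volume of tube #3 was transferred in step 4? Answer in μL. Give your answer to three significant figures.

Step 1: 1.45 mL + 2.8 mL = 4.25 mL total → factor 4.25/1.45 = 2.931
Step 2: 24-fold → factor 24
Step 3: 170 μL + 3050 μL = 3220 μL total → factor 3220/170 = 18.941
Step 4: v brought to 4550 μL → factor = 4550 μL/v
Product of known-step factors = 1332.4
Overall factor = 2.50 M / (0.0701 mM) = 35663
Step-4 factor = 35663 / 1332.4 = 26.766
v = 4550 μL / 26.766 = 170 μL

170 μL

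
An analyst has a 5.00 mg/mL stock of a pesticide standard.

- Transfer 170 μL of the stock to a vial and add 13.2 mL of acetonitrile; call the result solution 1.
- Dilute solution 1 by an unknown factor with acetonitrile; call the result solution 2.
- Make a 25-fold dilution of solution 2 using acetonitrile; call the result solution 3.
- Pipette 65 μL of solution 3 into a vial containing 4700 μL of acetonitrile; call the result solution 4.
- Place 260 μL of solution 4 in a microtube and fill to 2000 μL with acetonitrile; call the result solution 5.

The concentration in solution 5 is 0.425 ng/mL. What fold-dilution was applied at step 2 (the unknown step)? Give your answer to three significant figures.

10.6-fold

Step 1: 170 μL + 13.2 mL = 13370 μL total → factor 13370/170 = 78.647
Step 2: unknown factor x
Step 3: 25-fold → factor 25
Step 4: 65 μL + 4700 μL = 4765 μL total → factor 4765/65 = 73.308
Step 5: 260 μL brought to 2000 μL → factor 2000/260 = 7.6923
Product of known-step factors = 1.1087 × 10^6
Overall factor = 5.00 mg/mL / (0.425 ng/mL) = 1.1765 × 10^7
x = 1.1765 × 10^7 / 1.1087 × 10^6 = 10.6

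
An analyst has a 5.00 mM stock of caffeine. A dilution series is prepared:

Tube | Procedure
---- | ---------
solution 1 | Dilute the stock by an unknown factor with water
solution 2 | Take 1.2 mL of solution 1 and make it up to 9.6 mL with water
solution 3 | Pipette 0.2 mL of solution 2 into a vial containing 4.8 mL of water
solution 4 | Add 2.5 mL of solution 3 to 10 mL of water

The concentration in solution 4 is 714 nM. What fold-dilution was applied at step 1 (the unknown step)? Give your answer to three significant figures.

7.00-fold

Step 1: unknown factor x
Step 2: 1.2 mL brought to 9.6 mL → factor 9.6/1.2 = 8
Step 3: 0.2 mL + 4.8 mL = 5 mL total → factor 5/0.2 = 25
Step 4: 2.5 mL + 10 mL = 12.5 mL total → factor 12.5/2.5 = 5
Product of known-step factors = 1000
Overall factor = 5.00 mM / (714 nM) = 7002.8
x = 7002.8 / 1000 = 7.00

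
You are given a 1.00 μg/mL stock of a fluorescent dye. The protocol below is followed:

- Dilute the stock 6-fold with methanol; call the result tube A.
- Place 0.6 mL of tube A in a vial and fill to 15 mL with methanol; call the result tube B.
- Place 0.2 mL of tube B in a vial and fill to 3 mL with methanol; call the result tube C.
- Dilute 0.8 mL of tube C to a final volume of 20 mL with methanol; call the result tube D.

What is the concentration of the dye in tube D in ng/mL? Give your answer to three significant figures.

0.0178 ng/mL

Step 1: 6-fold → factor 6
Step 2: 0.6 mL brought to 15 mL → factor 15/0.6 = 25
Step 3: 0.2 mL brought to 3 mL → factor 3/0.2 = 15
Step 4: 0.8 mL brought to 20 mL → factor 20/0.8 = 25
Overall dilution factor = 6 × 25 × 15 × 25 = 56250
Final = 1.00 μg/mL / 56250 = 1.778 × 10^-5 μg/mL = 0.0178 ng/mL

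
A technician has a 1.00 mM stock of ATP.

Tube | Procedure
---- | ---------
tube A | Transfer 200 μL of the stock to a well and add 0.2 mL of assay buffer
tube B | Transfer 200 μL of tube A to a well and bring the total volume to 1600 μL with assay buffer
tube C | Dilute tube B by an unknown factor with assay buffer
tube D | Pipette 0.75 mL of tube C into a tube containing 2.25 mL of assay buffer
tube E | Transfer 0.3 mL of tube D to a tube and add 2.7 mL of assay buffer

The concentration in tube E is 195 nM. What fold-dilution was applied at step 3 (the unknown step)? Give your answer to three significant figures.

8.01-fold

Step 1: 200 μL + 0.2 mL = 400 μL total → factor 400/200 = 2
Step 2: 200 μL brought to 1600 μL → factor 1600/200 = 8
Step 3: unknown factor x
Step 4: 0.75 mL + 2.25 mL = 3 mL total → factor 3/0.75 = 4
Step 5: 0.3 mL + 2.7 mL = 3 mL total → factor 3/0.3 = 10
Product of known-step factors = 640
Overall factor = 1.00 mM / (195 nM) = 5128.2
x = 5128.2 / 640 = 8.01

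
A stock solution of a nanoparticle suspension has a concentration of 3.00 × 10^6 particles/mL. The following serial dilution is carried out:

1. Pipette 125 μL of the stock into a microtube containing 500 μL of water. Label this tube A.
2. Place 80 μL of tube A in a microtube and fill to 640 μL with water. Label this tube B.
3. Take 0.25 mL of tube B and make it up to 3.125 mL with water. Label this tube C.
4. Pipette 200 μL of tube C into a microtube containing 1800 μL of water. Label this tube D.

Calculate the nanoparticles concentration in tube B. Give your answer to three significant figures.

7.50 × 10^4 particles/mL

Step 1: 125 μL + 500 μL = 625 μL total → factor 625/125 = 5
Step 2: 80 μL brought to 640 μL → factor 640/80 = 8
Dilution factor through tube B = 5 × 8 = 40
[tube B] = 3.00 × 10^6 particles/mL / 40 = 7.50 × 10^4 particles/mL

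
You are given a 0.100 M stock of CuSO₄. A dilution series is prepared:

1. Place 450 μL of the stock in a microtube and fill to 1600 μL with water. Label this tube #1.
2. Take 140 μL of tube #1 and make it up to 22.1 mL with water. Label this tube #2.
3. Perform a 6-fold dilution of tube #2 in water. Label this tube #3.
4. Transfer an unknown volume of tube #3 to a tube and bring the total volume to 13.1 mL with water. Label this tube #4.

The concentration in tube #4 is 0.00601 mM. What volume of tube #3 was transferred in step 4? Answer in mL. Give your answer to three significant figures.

Step 1: 450 μL brought to 1600 μL → factor 1600/450 = 3.5556
Step 2: 140 μL brought to 22.1 mL → factor 22100/140 = 157.86
Step 3: 6-fold → factor 6
Step 4: v brought to 13.1 mL → factor = 13.1 mL/v
Product of known-step factors = 3367.6
Overall factor = 0.100 M / (0.00601 mM) = 16639
Step-4 factor = 16639 / 3367.6 = 4.9409
v = 13.1 mL / 4.9409 = 2.65 mL

2.65 mL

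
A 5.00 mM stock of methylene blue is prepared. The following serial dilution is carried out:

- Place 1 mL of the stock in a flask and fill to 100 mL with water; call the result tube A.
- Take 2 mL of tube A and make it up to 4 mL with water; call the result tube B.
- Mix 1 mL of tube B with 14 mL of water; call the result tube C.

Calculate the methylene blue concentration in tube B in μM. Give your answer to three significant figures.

25.0 μM

Step 1: 1 mL brought to 100 mL → factor 100/1 = 100
Step 2: 2 mL brought to 4 mL → factor 4/2 = 2
Dilution factor through tube B = 100 × 2 = 200
[tube B] = 5.00 mM / 200 = 0.02500 mM = 25.0 μM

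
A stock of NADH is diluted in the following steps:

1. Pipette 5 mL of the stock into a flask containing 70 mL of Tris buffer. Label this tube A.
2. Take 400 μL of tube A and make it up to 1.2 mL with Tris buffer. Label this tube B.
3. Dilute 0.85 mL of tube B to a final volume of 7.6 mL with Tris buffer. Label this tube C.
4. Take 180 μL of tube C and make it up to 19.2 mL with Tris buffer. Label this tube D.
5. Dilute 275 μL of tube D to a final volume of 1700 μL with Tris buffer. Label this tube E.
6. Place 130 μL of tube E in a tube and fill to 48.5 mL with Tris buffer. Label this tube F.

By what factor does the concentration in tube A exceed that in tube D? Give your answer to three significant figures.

Step 1: 5 mL + 70 mL = 75 mL total → factor 75/5 = 15
Step 2: 400 μL brought to 1.2 mL → factor 1200/400 = 3
Step 3: 0.85 mL brought to 7.6 mL → factor 7.6/0.85 = 8.9412
Step 4: 180 μL brought to 19.2 mL → factor 19200/180 = 106.67
Dilution factor to tube A = 15; to tube D = 42918
[tube A]/[tube D] = (factor to tube D)/(factor to tube A) = 42918/15 = 2.86 × 10^3

2.86 × 10^3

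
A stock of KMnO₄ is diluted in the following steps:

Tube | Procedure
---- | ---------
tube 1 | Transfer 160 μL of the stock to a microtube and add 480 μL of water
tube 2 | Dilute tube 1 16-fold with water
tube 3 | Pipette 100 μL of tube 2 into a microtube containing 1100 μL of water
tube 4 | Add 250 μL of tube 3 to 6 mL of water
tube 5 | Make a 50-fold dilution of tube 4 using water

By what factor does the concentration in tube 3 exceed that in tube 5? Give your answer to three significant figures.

1.25 × 10^3

Step 1: 160 μL + 480 μL = 640 μL total → factor 640/160 = 4
Step 2: 16-fold → factor 16
Step 3: 100 μL + 1100 μL = 1200 μL total → factor 1200/100 = 12
Step 4: 250 μL + 6 mL = 6250 μL total → factor 6250/250 = 25
Step 5: 50-fold → factor 50
Dilution factor to tube 3 = 768; to tube 5 = 9.6 × 10^5
[tube 3]/[tube 5] = (factor to tube 5)/(factor to tube 3) = 9.6 × 10^5/768 = 1.25 × 10^3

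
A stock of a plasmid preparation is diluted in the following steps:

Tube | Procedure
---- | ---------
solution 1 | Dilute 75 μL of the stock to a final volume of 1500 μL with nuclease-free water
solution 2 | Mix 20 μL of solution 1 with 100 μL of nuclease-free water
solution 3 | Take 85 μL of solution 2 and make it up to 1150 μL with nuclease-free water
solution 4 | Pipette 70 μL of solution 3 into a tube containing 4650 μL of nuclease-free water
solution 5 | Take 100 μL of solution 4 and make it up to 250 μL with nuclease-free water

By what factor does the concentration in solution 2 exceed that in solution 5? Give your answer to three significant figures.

2.28 × 10^3

Step 1: 75 μL brought to 1500 μL → factor 1500/75 = 20
Step 2: 20 μL + 100 μL = 120 μL total → factor 120/20 = 6
Step 3: 85 μL brought to 1150 μL → factor 1150/85 = 13.529
Step 4: 70 μL + 4650 μL = 4720 μL total → factor 4720/70 = 67.429
Step 5: 100 μL brought to 250 μL → factor 250/100 = 2.5
Dilution factor to solution 2 = 120; to solution 5 = 2.7368 × 10^5
[solution 2]/[solution 5] = (factor to solution 5)/(factor to solution 2) = 2.7368 × 10^5/120 = 2.28 × 10^3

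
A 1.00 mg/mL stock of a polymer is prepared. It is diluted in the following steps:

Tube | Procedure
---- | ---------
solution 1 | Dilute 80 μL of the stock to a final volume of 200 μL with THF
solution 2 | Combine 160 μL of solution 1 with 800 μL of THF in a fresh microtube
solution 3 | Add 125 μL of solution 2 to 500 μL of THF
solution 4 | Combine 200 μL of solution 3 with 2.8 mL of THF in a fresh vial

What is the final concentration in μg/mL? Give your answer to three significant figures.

0.889 μg/mL

Step 1: 80 μL brought to 200 μL → factor 200/80 = 2.5
Step 2: 160 μL + 800 μL = 960 μL total → factor 960/160 = 6
Step 3: 125 μL + 500 μL = 625 μL total → factor 625/125 = 5
Step 4: 200 μL + 2.8 mL = 3000 μL total → factor 3000/200 = 15
Overall dilution factor = 2.5 × 6 × 5 × 15 = 1125
Final = 1.00 mg/mL / 1125 = 0.0008889 mg/mL = 0.889 μg/mL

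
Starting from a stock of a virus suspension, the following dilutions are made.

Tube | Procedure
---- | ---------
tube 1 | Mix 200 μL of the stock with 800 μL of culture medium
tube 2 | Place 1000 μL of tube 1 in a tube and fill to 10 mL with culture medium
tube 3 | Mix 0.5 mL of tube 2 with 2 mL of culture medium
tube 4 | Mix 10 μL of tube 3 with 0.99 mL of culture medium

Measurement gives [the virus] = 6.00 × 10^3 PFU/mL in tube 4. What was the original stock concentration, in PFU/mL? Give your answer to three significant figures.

1.50 × 10^8 PFU/mL

Step 1: 200 μL + 800 μL = 1000 μL total → factor 1000/200 = 5
Step 2: 1000 μL brought to 10 mL → factor 10000/1000 = 10
Step 3: 0.5 mL + 2 mL = 2.5 mL total → factor 2.5/0.5 = 5
Step 4: 10 μL + 0.99 mL = 1000 μL total → factor 1000/10 = 100
Overall dilution factor = 5 × 10 × 5 × 100 = 25000
Stock = 6.00 × 10^3 PFU/mL × 25000 = 1.50 × 10^8 PFU/mL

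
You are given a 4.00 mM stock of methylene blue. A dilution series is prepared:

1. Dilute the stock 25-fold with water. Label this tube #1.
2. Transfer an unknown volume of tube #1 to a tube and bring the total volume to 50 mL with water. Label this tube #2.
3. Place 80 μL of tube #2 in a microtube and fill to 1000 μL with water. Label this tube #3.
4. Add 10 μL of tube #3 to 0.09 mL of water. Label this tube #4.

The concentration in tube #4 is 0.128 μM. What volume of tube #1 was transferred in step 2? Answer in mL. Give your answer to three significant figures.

5.00 mL

Step 1: 25-fold → factor 25
Step 2: v brought to 50 mL → factor = 50 mL/v
Step 3: 80 μL brought to 1000 μL → factor 1000/80 = 12.5
Step 4: 10 μL + 0.09 mL = 100 μL total → factor 100/10 = 10
Product of known-step factors = 3125
Overall factor = 4.00 mM / (0.128 μM) = 31250
Step-2 factor = 31250 / 3125 = 10
v = 50 mL / 10 = 5.00 mL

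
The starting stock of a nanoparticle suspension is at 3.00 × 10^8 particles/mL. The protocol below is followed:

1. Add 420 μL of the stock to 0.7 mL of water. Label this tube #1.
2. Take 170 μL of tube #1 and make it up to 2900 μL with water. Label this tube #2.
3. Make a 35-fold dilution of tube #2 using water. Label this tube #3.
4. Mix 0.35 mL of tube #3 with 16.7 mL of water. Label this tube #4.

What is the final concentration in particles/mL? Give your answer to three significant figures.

Step 1: 420 μL + 0.7 mL = 1120 μL total → factor 1120/420 = 2.6667
Step 2: 170 μL brought to 2900 μL → factor 2900/170 = 17.059
Step 3: 35-fold → factor 35
Step 4: 0.35 mL + 16.7 mL = 17.05 mL total → factor 17.05/0.35 = 48.714
Overall dilution factor = 2.6667 × 17.059 × 35 × 48.714 = 77561
Final = 3.00 × 10^8 particles/mL / 77561 = 3.87 × 10^3 particles/mL

3.87 × 10^3 particles/mL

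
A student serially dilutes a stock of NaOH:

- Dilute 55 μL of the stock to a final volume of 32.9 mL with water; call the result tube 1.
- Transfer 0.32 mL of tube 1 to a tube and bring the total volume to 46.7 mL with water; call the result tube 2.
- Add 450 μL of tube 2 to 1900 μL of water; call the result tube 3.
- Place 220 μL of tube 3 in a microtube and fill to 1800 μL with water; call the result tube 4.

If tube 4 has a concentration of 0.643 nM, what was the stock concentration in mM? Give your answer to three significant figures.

Step 1: 55 μL brought to 32.9 mL → factor 32900/55 = 598.18
Step 2: 0.32 mL brought to 46.7 mL → factor 46.7/0.32 = 145.94
Step 3: 450 μL + 1900 μL = 2350 μL total → factor 2350/450 = 5.2222
Step 4: 220 μL brought to 1800 μL → factor 1800/220 = 8.1818
Overall dilution factor = 598.18 × 145.94 × 5.2222 × 8.1818 = 3.73 × 10^6
Stock = 0.643 nM × 3.73 × 10^6 = 2.398 × 10^6 nM = 2.40 mM

2.40 mM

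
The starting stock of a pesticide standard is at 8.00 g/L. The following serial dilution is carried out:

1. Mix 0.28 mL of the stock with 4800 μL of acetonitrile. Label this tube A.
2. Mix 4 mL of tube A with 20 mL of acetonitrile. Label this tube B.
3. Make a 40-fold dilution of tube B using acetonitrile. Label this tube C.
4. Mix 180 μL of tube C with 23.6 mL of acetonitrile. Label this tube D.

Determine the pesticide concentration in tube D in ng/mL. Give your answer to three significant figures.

Step 1: 0.28 mL + 4800 μL = 5.08 mL total → factor 5.08/0.28 = 18.143
Step 2: 4 mL + 20 mL = 24 mL total → factor 24/4 = 6
Step 3: 40-fold → factor 40
Step 4: 180 μL + 23.6 mL = 23780 μL total → factor 23780/180 = 132.11
Overall dilution factor = 18.143 × 6 × 40 × 132.11 = 5.7525 × 10^5
Final = 8.00 g/L / 5.7525 × 10^5 = 1.391 × 10^-5 g/L = 13.9 ng/mL

13.9 ng/mL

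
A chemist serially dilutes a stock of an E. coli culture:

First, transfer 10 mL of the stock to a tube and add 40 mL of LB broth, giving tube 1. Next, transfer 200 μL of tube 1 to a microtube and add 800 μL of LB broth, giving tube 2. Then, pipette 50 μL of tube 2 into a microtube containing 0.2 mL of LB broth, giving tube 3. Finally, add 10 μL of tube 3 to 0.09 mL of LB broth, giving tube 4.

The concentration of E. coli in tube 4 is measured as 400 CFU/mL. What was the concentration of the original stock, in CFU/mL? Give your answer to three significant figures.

Step 1: 10 mL + 40 mL = 50 mL total → factor 50/10 = 5
Step 2: 200 μL + 800 μL = 1000 μL total → factor 1000/200 = 5
Step 3: 50 μL + 0.2 mL = 250 μL total → factor 250/50 = 5
Step 4: 10 μL + 0.09 mL = 100 μL total → factor 100/10 = 10
Overall dilution factor = 5 × 5 × 5 × 10 = 1250
Stock = 400 CFU/mL × 1250 = 5.00 × 10^5 CFU/mL

5.00 × 10^5 CFU/mL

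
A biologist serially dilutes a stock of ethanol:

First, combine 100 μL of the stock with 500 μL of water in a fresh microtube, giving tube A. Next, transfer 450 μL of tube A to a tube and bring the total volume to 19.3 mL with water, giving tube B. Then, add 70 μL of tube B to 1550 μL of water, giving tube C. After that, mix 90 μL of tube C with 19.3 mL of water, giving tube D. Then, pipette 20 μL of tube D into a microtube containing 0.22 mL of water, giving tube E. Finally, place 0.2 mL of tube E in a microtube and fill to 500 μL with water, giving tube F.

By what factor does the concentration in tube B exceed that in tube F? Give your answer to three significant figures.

Step 1: 100 μL + 500 μL = 600 μL total → factor 600/100 = 6
Step 2: 450 μL brought to 19.3 mL → factor 19300/450 = 42.889
Step 3: 70 μL + 1550 μL = 1620 μL total → factor 1620/70 = 23.143
Step 4: 90 μL + 19.3 mL = 19390 μL total → factor 19390/90 = 215.44
Step 5: 20 μL + 0.22 mL = 240 μL total → factor 240/20 = 12
Step 6: 0.2 mL brought to 500 μL → factor 0.5/0.2 = 2.5
Dilution factor to tube B = 257.33; to tube F = 3.8492 × 10^7
[tube B]/[tube F] = (factor to tube F)/(factor to tube B) = 3.8492 × 10^7/257.33 = 1.50 × 10^5

1.50 × 10^5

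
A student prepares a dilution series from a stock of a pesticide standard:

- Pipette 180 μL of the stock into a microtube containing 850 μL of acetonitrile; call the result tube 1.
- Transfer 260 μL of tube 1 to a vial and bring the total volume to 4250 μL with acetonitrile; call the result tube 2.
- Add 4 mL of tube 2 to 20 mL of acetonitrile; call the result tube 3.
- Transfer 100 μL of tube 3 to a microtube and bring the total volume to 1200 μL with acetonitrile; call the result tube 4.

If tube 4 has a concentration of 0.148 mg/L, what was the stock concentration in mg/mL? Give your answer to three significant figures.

Step 1: 180 μL + 850 μL = 1030 μL total → factor 1030/180 = 5.7222
Step 2: 260 μL brought to 4250 μL → factor 4250/260 = 16.346
Step 3: 4 mL + 20 mL = 24 mL total → factor 24/4 = 6
Step 4: 100 μL brought to 1200 μL → factor 1200/100 = 12
Overall dilution factor = 5.7222 × 16.346 × 6 × 12 = 6734.6
Stock = 0.148 mg/L × 6734.6 = 996.7 mg/L = 0.997 mg/mL

0.997 mg/mL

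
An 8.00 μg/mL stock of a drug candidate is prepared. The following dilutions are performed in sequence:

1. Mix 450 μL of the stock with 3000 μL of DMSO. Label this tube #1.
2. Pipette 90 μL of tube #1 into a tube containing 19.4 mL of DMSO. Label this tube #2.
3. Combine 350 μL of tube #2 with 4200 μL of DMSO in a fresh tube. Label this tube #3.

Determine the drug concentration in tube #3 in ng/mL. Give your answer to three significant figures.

Step 1: 450 μL + 3000 μL = 3450 μL total → factor 3450/450 = 7.6667
Step 2: 90 μL + 19.4 mL = 19490 μL total → factor 19490/90 = 216.56
Step 3: 350 μL + 4200 μL = 4550 μL total → factor 4550/350 = 13
Overall dilution factor = 7.6667 × 216.56 × 13 = 21583
Final = 8.00 μg/mL / 21583 = 0.0003707 μg/mL = 0.371 ng/mL

0.371 ng/mL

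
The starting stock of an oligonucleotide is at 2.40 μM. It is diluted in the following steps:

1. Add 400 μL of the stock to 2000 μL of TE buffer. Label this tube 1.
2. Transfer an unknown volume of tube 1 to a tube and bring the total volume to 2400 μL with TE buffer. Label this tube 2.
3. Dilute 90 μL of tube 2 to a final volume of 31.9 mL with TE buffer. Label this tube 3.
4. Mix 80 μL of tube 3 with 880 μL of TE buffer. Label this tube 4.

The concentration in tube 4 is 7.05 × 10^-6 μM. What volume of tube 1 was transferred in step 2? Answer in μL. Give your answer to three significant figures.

Step 1: 400 μL + 2000 μL = 2400 μL total → factor 2400/400 = 6
Step 2: v brought to 2400 μL → factor = 2400 μL/v
Step 3: 90 μL brought to 31.9 mL → factor 31900/90 = 354.44
Step 4: 80 μL + 880 μL = 960 μL total → factor 960/80 = 12
Product of known-step factors = 25520
Overall factor = 2.40 μM / (7.05 × 10^-6 μM) = 3.4043 × 10^5
Step-2 factor = 3.4043 × 10^5 / 25520 = 13.34
v = 2400 μL / 13.34 = 180 μL

180 μL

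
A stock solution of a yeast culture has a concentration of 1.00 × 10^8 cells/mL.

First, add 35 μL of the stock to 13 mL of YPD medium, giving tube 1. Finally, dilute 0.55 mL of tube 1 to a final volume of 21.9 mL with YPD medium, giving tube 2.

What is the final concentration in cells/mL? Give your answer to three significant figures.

6.74 × 10^3 cells/mL

Step 1: 35 μL + 13 mL = 13035 μL total → factor 13035/35 = 372.43
Step 2: 0.55 mL brought to 21.9 mL → factor 21.9/0.55 = 39.818
Overall dilution factor = 372.43 × 39.818 = 14829
Final = 1.00 × 10^8 cells/mL / 14829 = 6.74 × 10^3 cells/mL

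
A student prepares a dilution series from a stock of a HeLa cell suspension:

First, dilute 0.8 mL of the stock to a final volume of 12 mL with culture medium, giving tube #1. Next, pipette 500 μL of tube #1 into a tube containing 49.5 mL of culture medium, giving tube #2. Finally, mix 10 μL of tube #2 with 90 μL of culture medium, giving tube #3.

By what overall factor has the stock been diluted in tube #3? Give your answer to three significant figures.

Step 1: 0.8 mL brought to 12 mL → factor 12/0.8 = 15
Step 2: 500 μL + 49.5 mL = 50000 μL total → factor 50000/500 = 100
Step 3: 10 μL + 90 μL = 100 μL total → factor 100/10 = 10
Overall dilution factor = 15 × 100 × 10 = 15000

1.50 × 10^4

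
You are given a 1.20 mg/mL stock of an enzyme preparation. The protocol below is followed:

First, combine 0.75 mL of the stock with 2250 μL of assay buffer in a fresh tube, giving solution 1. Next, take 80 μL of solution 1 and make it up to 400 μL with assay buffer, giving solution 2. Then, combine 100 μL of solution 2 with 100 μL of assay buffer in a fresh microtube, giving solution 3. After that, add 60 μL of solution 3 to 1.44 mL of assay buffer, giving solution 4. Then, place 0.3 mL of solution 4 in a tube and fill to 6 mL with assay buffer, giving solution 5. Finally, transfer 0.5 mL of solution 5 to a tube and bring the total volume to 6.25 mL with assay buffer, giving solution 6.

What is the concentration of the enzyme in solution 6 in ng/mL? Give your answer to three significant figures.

4.80 ng/mL

Step 1: 0.75 mL + 2250 μL = 3 mL total → factor 3/0.75 = 4
Step 2: 80 μL brought to 400 μL → factor 400/80 = 5
Step 3: 100 μL + 100 μL = 200 μL total → factor 200/100 = 2
Step 4: 60 μL + 1.44 mL = 1500 μL total → factor 1500/60 = 25
Step 5: 0.3 mL brought to 6 mL → factor 6/0.3 = 20
Step 6: 0.5 mL brought to 6.25 mL → factor 6.25/0.5 = 12.5
Overall dilution factor = 4 × 5 × 2 × 25 × 20 × 12.5 = 2.5 × 10^5
Final = 1.20 mg/mL / 2.5 × 10^5 = 4.800 × 10^-6 mg/mL = 4.80 ng/mL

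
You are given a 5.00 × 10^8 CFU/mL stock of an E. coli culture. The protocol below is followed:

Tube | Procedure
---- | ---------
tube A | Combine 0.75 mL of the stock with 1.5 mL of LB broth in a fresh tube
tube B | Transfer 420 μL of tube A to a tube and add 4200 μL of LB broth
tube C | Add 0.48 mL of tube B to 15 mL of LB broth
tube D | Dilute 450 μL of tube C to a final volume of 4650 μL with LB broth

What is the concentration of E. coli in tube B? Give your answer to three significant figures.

Step 1: 0.75 mL + 1.5 mL = 2.25 mL total → factor 2.25/0.75 = 3
Step 2: 420 μL + 4200 μL = 4620 μL total → factor 4620/420 = 11
Dilution factor through tube B = 3 × 11 = 33
[tube B] = 5.00 × 10^8 CFU/mL / 33 = 1.52 × 10^7 CFU/mL

1.52 × 10^7 CFU/mL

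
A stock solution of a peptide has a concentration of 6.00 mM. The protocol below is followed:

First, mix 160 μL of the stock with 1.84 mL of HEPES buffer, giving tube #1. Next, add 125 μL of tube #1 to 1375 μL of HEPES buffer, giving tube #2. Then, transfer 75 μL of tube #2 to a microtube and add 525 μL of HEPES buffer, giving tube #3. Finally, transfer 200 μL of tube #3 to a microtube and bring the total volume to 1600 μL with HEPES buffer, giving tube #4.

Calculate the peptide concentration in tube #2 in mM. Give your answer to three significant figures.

Step 1: 160 μL + 1.84 mL = 2000 μL total → factor 2000/160 = 12.5
Step 2: 125 μL + 1375 μL = 1500 μL total → factor 1500/125 = 12
Dilution factor through tube #2 = 12.5 × 12 = 150
[tube #2] = 6.00 mM / 150 = 0.0400 mM

0.0400 mM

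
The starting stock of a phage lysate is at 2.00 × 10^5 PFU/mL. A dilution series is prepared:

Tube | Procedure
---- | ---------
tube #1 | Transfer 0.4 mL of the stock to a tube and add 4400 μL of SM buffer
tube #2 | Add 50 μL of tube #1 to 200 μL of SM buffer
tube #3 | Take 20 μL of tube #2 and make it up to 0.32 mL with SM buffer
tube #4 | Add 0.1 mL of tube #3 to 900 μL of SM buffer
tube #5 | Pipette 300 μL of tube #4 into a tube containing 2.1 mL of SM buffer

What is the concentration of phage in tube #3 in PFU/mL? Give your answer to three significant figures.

208 PFU/mL

Step 1: 0.4 mL + 4400 μL = 4.8 mL total → factor 4.8/0.4 = 12
Step 2: 50 μL + 200 μL = 250 μL total → factor 250/50 = 5
Step 3: 20 μL brought to 0.32 mL → factor 320/20 = 16
Dilution factor through tube #3 = 12 × 5 × 16 = 960
[tube #3] = 2.00 × 10^5 PFU/mL / 960 = 208 PFU/mL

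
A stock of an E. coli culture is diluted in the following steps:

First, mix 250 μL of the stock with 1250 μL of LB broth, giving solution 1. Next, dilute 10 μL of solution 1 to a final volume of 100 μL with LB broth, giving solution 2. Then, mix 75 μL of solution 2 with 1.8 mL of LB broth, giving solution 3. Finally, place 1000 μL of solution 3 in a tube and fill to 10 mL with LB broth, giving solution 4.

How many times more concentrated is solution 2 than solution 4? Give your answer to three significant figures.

Step 1: 250 μL + 1250 μL = 1500 μL total → factor 1500/250 = 6
Step 2: 10 μL brought to 100 μL → factor 100/10 = 10
Step 3: 75 μL + 1.8 mL = 1875 μL total → factor 1875/75 = 25
Step 4: 1000 μL brought to 10 mL → factor 10000/1000 = 10
Dilution factor to solution 2 = 60; to solution 4 = 15000
[solution 2]/[solution 4] = (factor to solution 4)/(factor to solution 2) = 15000/60 = 250

250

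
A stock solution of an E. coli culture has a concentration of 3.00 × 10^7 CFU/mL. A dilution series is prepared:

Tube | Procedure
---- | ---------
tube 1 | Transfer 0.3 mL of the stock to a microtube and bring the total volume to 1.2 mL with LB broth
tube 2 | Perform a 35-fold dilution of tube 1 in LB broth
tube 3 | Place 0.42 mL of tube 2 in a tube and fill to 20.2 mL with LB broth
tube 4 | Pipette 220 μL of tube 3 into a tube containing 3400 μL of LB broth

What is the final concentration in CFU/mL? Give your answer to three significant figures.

Step 1: 0.3 mL brought to 1.2 mL → factor 1.2/0.3 = 4
Step 2: 35-fold → factor 35
Step 3: 0.42 mL brought to 20.2 mL → factor 20.2/0.42 = 48.095
Step 4: 220 μL + 3400 μL = 3620 μL total → factor 3620/220 = 16.455
Overall dilution factor = 4 × 35 × 48.095 × 16.455 = 1.1079 × 10^5
Final = 3.00 × 10^7 CFU/mL / 1.1079 × 10^5 = 271 CFU/mL

271 CFU/mL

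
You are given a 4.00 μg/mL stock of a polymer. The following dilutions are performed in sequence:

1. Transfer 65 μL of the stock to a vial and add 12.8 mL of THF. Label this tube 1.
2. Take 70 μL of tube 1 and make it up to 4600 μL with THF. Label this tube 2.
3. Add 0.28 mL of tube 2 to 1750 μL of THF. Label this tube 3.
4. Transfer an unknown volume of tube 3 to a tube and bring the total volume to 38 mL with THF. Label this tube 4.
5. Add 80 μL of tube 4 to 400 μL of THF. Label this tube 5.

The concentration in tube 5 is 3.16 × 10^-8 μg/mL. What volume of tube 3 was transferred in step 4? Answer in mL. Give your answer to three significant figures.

0.170 mL

Step 1: 65 μL + 12.8 mL = 12865 μL total → factor 12865/65 = 197.92
Step 2: 70 μL brought to 4600 μL → factor 4600/70 = 65.714
Step 3: 0.28 mL + 1750 μL = 2.03 mL total → factor 2.03/0.28 = 7.25
Step 4: v brought to 38 mL → factor = 38 mL/v
Step 5: 80 μL + 400 μL = 480 μL total → factor 480/80 = 6
Product of known-step factors = 5.6578 × 10^5
Overall factor = 4.00 μg/mL / (3.16 × 10^-8 μg/mL) = 1.2658 × 10^8
Step-4 factor = 1.2658 × 10^8 / 5.6578 × 10^5 = 223.73
v = 38 mL / 223.73 = 0.170 mL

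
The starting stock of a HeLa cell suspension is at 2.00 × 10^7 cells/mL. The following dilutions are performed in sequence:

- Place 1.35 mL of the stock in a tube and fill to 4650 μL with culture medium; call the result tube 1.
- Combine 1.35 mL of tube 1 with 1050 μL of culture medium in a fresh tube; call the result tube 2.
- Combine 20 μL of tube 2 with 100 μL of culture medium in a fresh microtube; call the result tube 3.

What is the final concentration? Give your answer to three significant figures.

Step 1: 1.35 mL brought to 4650 μL → factor 4.65/1.35 = 3.4444
Step 2: 1.35 mL + 1050 μL = 2.4 mL total → factor 2.4/1.35 = 1.7778
Step 3: 20 μL + 100 μL = 120 μL total → factor 120/20 = 6
Overall dilution factor = 3.4444 × 1.7778 × 6 = 36.741
Final = 2.00 × 10^7 cells/mL / 36.741 = 5.44 × 10^5 cells/mL

5.44 × 10^5 cells/mL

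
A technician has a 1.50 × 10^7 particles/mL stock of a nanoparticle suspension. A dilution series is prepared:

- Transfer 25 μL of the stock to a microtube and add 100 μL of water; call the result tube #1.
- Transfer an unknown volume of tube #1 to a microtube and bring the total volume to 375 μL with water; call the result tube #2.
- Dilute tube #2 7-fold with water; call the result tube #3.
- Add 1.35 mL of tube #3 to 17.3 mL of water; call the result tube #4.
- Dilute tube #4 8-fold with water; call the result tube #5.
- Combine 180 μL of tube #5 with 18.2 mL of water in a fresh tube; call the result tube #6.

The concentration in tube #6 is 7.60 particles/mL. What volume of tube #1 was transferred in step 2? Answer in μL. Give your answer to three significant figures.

75.0 μL

Step 1: 25 μL + 100 μL = 125 μL total → factor 125/25 = 5
Step 2: v brought to 375 μL → factor = 375 μL/v
Step 3: 7-fold → factor 7
Step 4: 1.35 mL + 17.3 mL = 18.65 mL total → factor 18.65/1.35 = 13.815
Step 5: 8-fold → factor 8
Step 6: 180 μL + 18.2 mL = 18380 μL total → factor 18380/180 = 102.11
Product of known-step factors = 3.9498 × 10^5
Overall factor = 1.50 × 10^7 particles/mL / (7.60 particles/mL) = 1.9737 × 10^6
Step-2 factor = 1.9737 × 10^6 / 3.9498 × 10^5 = 4.9969
v = 375 μL / 4.9969 = 75.0 μL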